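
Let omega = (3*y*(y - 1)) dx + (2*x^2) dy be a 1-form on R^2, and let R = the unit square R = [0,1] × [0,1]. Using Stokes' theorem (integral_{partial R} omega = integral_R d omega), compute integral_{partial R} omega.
integral_(partial R) omega = 2

Stokes: integral_partial_R omega = integral_R d omega with d omega = (∂Q/∂x - ∂P/∂y) dx ∧ dy.
  ∂Q/∂x = 4*x
  ∂P/∂y = 6*y - 3
  integrand = ∂Q/∂x - ∂P/∂y = 4*x - 6*y + 3.
Integrating over R: integral_0^1 integral_0^1 (4*x - 6*y + 3) dx dy = 2.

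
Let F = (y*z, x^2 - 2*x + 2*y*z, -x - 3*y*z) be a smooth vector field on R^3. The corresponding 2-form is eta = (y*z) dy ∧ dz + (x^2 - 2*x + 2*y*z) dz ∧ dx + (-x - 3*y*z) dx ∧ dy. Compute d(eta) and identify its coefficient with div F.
d(eta) = (-3*y + 2*z) dx ∧ dy ∧ dz; div F = -3*y + 2*z

For a 2-form in R^3 of the form above, applying d gives a 3-form with coefficient ∂P/∂x + ∂Q/∂y + ∂R/∂z:
  ∂P/∂x = 0
  ∂Q/∂y = 2*z
  ∂R/∂z = -3*y
Sum = -3*y + 2*z, which is exactly div F.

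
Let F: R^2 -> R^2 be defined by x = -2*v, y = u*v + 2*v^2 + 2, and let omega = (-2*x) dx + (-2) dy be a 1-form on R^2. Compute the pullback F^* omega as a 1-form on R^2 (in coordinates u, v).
F^* omega = (-2*v) du + (-2*u - 16*v) dv

Using F^*(f dg) = (f ∘ F) d(g ∘ F), substitute each coordinate x_i by F_i(u, v) in f_i, and replace dx_i by d F_i = (∂F_i/∂u) du + (∂F_i/∂v) dv.
  For the x component: f_1(F) = 4*v; d F_1 = (0) du + (-2) dv
  For the y component: f_2(F) = -2; d F_2 = (v) du + (u + 4*v) dv
Combining and collecting du, dv coefficients:
  coeff of du: -2*v
  coeff of dv: -2*u - 16*v
F^* omega = (-2*v) du + (-2*u - 16*v) dv.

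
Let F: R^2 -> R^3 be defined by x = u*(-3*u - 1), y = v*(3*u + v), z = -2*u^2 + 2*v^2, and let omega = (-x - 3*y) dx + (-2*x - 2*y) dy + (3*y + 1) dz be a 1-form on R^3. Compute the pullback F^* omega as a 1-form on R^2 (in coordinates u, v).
F^* omega = (-18*u^3 + 36*u^2*v - 9*u^2 - 12*u*v^2 + 15*u*v - 5*u - 6*v^3 + 3*v^2) du + (18*u^3 - 6*u^2*v + 6*u^2 + 18*u*v^2 + 4*u*v + 8*v^3 + 4*v) dv

Using F^*(f dg) = (f ∘ F) d(g ∘ F), substitute each coordinate x_i by F_i(u, v) in f_i, and replace dx_i by d F_i = (∂F_i/∂u) du + (∂F_i/∂v) dv.
  For the x component: f_1(F) = 3*u^2 - 9*u*v + u - 3*v^2; d F_1 = (-6*u - 1) du + (0) dv
  For the y component: f_2(F) = 6*u^2 - 6*u*v + 2*u - 2*v^2; d F_2 = (3*v) du + (3*u + 2*v) dv
  For the z component: f_3(F) = 9*u*v + 3*v^2 + 1; d F_3 = (-4*u) du + (4*v) dv
Combining and collecting du, dv coefficients:
  coeff of du: -18*u^3 + 36*u^2*v - 9*u^2 - 12*u*v^2 + 15*u*v - 5*u - 6*v^3 + 3*v^2
  coeff of dv: 18*u^3 - 6*u^2*v + 6*u^2 + 18*u*v^2 + 4*u*v + 8*v^3 + 4*v
F^* omega = (-18*u^3 + 36*u^2*v - 9*u^2 - 12*u*v^2 + 15*u*v - 5*u - 6*v^3 + 3*v^2) du + (18*u^3 - 6*u^2*v + 6*u^2 + 18*u*v^2 + 4*u*v + 8*v^3 + 4*v) dv.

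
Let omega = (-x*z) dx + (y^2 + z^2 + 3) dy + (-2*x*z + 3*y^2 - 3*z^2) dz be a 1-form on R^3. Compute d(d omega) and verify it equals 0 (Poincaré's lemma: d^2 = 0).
d(d omega) = 0

Step 1: d omega = sum_{i<j} (∂f_j/∂x_i - ∂f_i/∂x_j) dx_i ∧ dx_j:
  coeff of dx ∧ dy: 0
  coeff of dx ∧ dz: x - 2*z
  coeff of dy ∧ dz: 6*y - 2*z
Step 2: Apply d again to each 2-form coefficient. The only possible 3-form in R^3 is dx ∧ dy ∧ dz, with coefficient
  ∂(coeff of dy∧dz)/∂x - ∂(coeff of dx∧dz)/∂y + ∂(coeff of dx∧dy)/∂z
  = ∂/∂x (6*y - 2*z) - ∂/∂y (x - 2*z) + ∂/∂z (0).
Each of these terms simplifies to sums of mixed partials that cancel in pairs. The result is 0 (by equality of mixed partials for smooth functions — Schwarz / Clairaut).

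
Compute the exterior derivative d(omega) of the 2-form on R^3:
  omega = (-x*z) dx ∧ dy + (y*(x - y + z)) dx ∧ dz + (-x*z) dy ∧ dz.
d(omega) = (-2*x + 2*y - 2*z) dx ∧ dy ∧ dz

For a 2-form omega = sum_{i<j} g_{ij} dx_i ∧ dx_j, the exterior derivative is
  d(omega) = sum_{i<j} d(g_{ij}) ∧ dx_i ∧ dx_j = sum_{i<j, k} (∂g_{ij}/∂x_k) dx_k ∧ dx_i ∧ dx_j.
Expand each term, using dx_k ∧ dx_i ∧ dx_j = sgn(permutation) dx_{(a)} ∧ dx_{(b)} ∧ dx_{(c)} with (a < b < c) sorted:
  d(-x*z) includes (∂/∂z)(-x*z) dz = (-x) dz, which multiplied by dx ∧ dy gives (-x) dx ∧ dy ∧ dz
  d(y*(x - y + z)) includes (∂/∂y)(y*(x - y + z)) dy = (x - 2*y + z) dy, which multiplied by dx ∧ dz gives (-x + 2*y - z) dx ∧ dy ∧ dz
  d(-x*z) includes (∂/∂x)(-x*z) dx = (-z) dx, which multiplied by dy ∧ dz gives (-z) dx ∧ dy ∧ dz
Collecting like 3-forms: d(omega) = (-2*x + 2*y - 2*z) dx ∧ dy ∧ dz.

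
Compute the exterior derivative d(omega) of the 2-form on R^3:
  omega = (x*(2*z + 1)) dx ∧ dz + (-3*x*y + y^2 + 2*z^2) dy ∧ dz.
d(omega) = (-3*y) dx ∧ dy ∧ dz

For a 2-form omega = sum_{i<j} g_{ij} dx_i ∧ dx_j, the exterior derivative is
  d(omega) = sum_{i<j} d(g_{ij}) ∧ dx_i ∧ dx_j = sum_{i<j, k} (∂g_{ij}/∂x_k) dx_k ∧ dx_i ∧ dx_j.
Expand each term, using dx_k ∧ dx_i ∧ dx_j = sgn(permutation) dx_{(a)} ∧ dx_{(b)} ∧ dx_{(c)} with (a < b < c) sorted:
  d(-3*x*y + y^2 + 2*z^2) includes (∂/∂x)(-3*x*y + y^2 + 2*z^2) dx = (-3*y) dx, which multiplied by dy ∧ dz gives (-3*y) dx ∧ dy ∧ dz
Collecting like 3-forms: d(omega) = (-3*y) dx ∧ dy ∧ dz.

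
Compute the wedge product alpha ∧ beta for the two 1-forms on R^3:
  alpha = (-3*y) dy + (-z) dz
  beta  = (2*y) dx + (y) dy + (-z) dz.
alpha ∧ beta = (6*y^2) dx ∧ dy + (4*y*z) dy ∧ dz + (2*y*z) dx ∧ dz

Distribute the wedge, using dx_i ∧ dx_j = -dx_j ∧ dx_i and dx_i ∧ dx_i = 0. For each pair (i, j) with i < j, the coefficient of dx_i ∧ dx_j in alpha ∧ beta is (alpha_i * beta_j - alpha_j * beta_i). Collecting: alpha ∧ beta = (6*y^2) dx ∧ dy + (4*y*z) dy ∧ dz + (2*y*z) dx ∧ dz.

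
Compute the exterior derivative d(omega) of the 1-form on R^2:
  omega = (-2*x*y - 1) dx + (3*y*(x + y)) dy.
d(omega) = (2*x + 3*y) dx ∧ dy

For a 1-form omega = sum_i f_i dx_i, the exterior derivative is
  d(omega) = sum_{i < j} (∂f_j/∂x_i - ∂f_i/∂x_j) dx_i ∧ dx_j.
  coefficient of dx ∧ dy: ∂f_2/∂x - ∂f_1/∂y = ∂(3*y*(x + y))/∂x - ∂(-2*x*y - 1)/∂y = 2*x + 3*y
Assembling: d(omega) = (2*x + 3*y) dx ∧ dy.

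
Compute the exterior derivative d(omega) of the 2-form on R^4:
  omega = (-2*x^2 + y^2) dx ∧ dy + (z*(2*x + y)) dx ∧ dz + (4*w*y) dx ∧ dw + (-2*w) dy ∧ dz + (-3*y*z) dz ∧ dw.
d(omega) = (-z) dx ∧ dy ∧ dz + (-4*w) dx ∧ dy ∧ dw + (-3*z - 2) dy ∧ dz ∧ dw

For a 2-form omega = sum_{i<j} g_{ij} dx_i ∧ dx_j, the exterior derivative is
  d(omega) = sum_{i<j} d(g_{ij}) ∧ dx_i ∧ dx_j = sum_{i<j, k} (∂g_{ij}/∂x_k) dx_k ∧ dx_i ∧ dx_j.
Expand each term, using dx_k ∧ dx_i ∧ dx_j = sgn(permutation) dx_{(a)} ∧ dx_{(b)} ∧ dx_{(c)} with (a < b < c) sorted:
  d(z*(2*x + y)) includes (∂/∂y)(z*(2*x + y)) dy = (z) dy, which multiplied by dx ∧ dz gives (-z) dx ∧ dy ∧ dz
  d(4*w*y) includes (∂/∂y)(4*w*y) dy = (4*w) dy, which multiplied by dx ∧ dw gives (-4*w) dx ∧ dy ∧ dw
  d(-2*w) includes (∂/∂w)(-2*w) dw = (-2) dw, which multiplied by dy ∧ dz gives (-2) dy ∧ dz ∧ dw
  d(-3*y*z) includes (∂/∂y)(-3*y*z) dy = (-3*z) dy, which multiplied by dz ∧ dw gives (-3*z) dy ∧ dz ∧ dw
Collecting like 3-forms: d(omega) = (-z) dx ∧ dy ∧ dz + (-4*w) dx ∧ dy ∧ dw + (-3*z - 2) dy ∧ dz ∧ dw.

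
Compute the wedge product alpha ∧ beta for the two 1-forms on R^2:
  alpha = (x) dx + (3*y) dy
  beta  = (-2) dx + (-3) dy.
alpha ∧ beta = (-3*x + 6*y) dx ∧ dy

Distribute the wedge, using dx_i ∧ dx_j = -dx_j ∧ dx_i and dx_i ∧ dx_i = 0. For each pair (i, j) with i < j, the coefficient of dx_i ∧ dx_j in alpha ∧ beta is (alpha_i * beta_j - alpha_j * beta_i). Collecting: alpha ∧ beta = (-3*x + 6*y) dx ∧ dy.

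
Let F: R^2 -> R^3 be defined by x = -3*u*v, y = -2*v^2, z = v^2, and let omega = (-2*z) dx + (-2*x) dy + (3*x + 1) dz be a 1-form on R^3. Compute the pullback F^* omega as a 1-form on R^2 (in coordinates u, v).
F^* omega = (6*v^3) du + (2*v*(-18*u*v + 1)) dv

Using F^*(f dg) = (f ∘ F) d(g ∘ F), substitute each coordinate x_i by F_i(u, v) in f_i, and replace dx_i by d F_i = (∂F_i/∂u) du + (∂F_i/∂v) dv.
  For the x component: f_1(F) = -2*v^2; d F_1 = (-3*v) du + (-3*u) dv
  For the y component: f_2(F) = 6*u*v; d F_2 = (0) du + (-4*v) dv
  For the z component: f_3(F) = -9*u*v + 1; d F_3 = (0) du + (2*v) dv
Combining and collecting du, dv coefficients:
  coeff of du: 6*v^3
  coeff of dv: 2*v*(-18*u*v + 1)
F^* omega = (6*v^3) du + (2*v*(-18*u*v + 1)) dv.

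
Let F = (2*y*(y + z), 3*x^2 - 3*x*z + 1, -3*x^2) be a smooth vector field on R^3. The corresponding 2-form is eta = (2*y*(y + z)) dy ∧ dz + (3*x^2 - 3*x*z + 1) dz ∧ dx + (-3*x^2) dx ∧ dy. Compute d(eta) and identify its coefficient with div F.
d(eta) = (0) dx ∧ dy ∧ dz; div F = 0

For a 2-form in R^3 of the form above, applying d gives a 3-form with coefficient ∂P/∂x + ∂Q/∂y + ∂R/∂z:
  ∂P/∂x = 0
  ∂Q/∂y = 0
  ∂R/∂z = 0
Sum = 0, which is exactly div F.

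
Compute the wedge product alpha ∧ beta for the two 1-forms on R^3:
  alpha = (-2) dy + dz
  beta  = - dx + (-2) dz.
alpha ∧ beta = (-2) dx ∧ dy + (4) dy ∧ dz + (1) dx ∧ dz

Distribute the wedge, using dx_i ∧ dx_j = -dx_j ∧ dx_i and dx_i ∧ dx_i = 0. For each pair (i, j) with i < j, the coefficient of dx_i ∧ dx_j in alpha ∧ beta is (alpha_i * beta_j - alpha_j * beta_i). Collecting: alpha ∧ beta = (-2) dx ∧ dy + (4) dy ∧ dz + (1) dx ∧ dz.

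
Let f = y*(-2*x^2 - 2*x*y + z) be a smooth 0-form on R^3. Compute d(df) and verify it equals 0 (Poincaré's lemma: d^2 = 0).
d(df) = 0

Step 1: df = sum_i (∂f/∂x_i) dx_i = (2*y*(-2*x - y)) dx + (-2*x^2 - 4*x*y + z) dy + (y) dz.
Step 2: Apply d again. Using the 1-form formula, the coefficient of dx ∧ dy in d(df) is ∂^2 f/∂x ∂y - ∂^2 f/∂y ∂x = (-4*x - 4*y) - (-4*x - 4*y) = 0 (equality of mixed partials for smooth f).
Similarly for dx ∧ dz and dy ∧ dz — all coefficients vanish. So d(df) = 0.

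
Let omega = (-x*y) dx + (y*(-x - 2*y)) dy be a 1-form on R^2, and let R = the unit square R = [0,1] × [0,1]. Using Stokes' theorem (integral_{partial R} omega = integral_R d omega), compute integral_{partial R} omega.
integral_(partial R) omega = 0

Stokes: integral_partial_R omega = integral_R d omega with d omega = (∂Q/∂x - ∂P/∂y) dx ∧ dy.
  ∂Q/∂x = -y
  ∂P/∂y = -x
  integrand = ∂Q/∂x - ∂P/∂y = x - y.
Integrating over R: integral_0^1 integral_0^1 (x - y) dx dy = 0.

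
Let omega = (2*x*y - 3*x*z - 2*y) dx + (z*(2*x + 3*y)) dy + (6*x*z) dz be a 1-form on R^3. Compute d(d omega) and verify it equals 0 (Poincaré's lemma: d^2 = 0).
d(d omega) = 0

Step 1: d omega = sum_{i<j} (∂f_j/∂x_i - ∂f_i/∂x_j) dx_i ∧ dx_j:
  coeff of dx ∧ dy: -2*x + 2*z + 2
  coeff of dx ∧ dz: 3*x + 6*z
  coeff of dy ∧ dz: -2*x - 3*y
Step 2: Apply d again to each 2-form coefficient. The only possible 3-form in R^3 is dx ∧ dy ∧ dz, with coefficient
  ∂(coeff of dy∧dz)/∂x - ∂(coeff of dx∧dz)/∂y + ∂(coeff of dx∧dy)/∂z
  = ∂/∂x (-2*x - 3*y) - ∂/∂y (3*x + 6*z) + ∂/∂z (-2*x + 2*z + 2).
Each of these terms simplifies to sums of mixed partials that cancel in pairs. The result is 0 (by equality of mixed partials for smooth functions — Schwarz / Clairaut).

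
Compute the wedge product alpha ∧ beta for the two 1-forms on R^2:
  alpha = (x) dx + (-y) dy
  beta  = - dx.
alpha ∧ beta = (-y) dx ∧ dy

Distribute the wedge, using dx_i ∧ dx_j = -dx_j ∧ dx_i and dx_i ∧ dx_i = 0. For each pair (i, j) with i < j, the coefficient of dx_i ∧ dx_j in alpha ∧ beta is (alpha_i * beta_j - alpha_j * beta_i). Collecting: alpha ∧ beta = (-y) dx ∧ dy.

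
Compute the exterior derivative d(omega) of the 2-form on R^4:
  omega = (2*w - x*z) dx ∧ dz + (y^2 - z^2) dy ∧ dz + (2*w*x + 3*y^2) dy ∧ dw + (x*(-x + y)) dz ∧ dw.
d(omega) = (-2*x + y + 2) dx ∧ dz ∧ dw + (2*w) dx ∧ dy ∧ dw + (x) dy ∧ dz ∧ dw

For a 2-form omega = sum_{i<j} g_{ij} dx_i ∧ dx_j, the exterior derivative is
  d(omega) = sum_{i<j} d(g_{ij}) ∧ dx_i ∧ dx_j = sum_{i<j, k} (∂g_{ij}/∂x_k) dx_k ∧ dx_i ∧ dx_j.
Expand each term, using dx_k ∧ dx_i ∧ dx_j = sgn(permutation) dx_{(a)} ∧ dx_{(b)} ∧ dx_{(c)} with (a < b < c) sorted:
  d(2*w - x*z) includes (∂/∂w)(2*w - x*z) dw = (2) dw, which multiplied by dx ∧ dz gives (2) dx ∧ dz ∧ dw
  d(2*w*x + 3*y^2) includes (∂/∂x)(2*w*x + 3*y^2) dx = (2*w) dx, which multiplied by dy ∧ dw gives (2*w) dx ∧ dy ∧ dw
  d(x*(-x + y)) includes (∂/∂x)(x*(-x + y)) dx = (-2*x + y) dx, which multiplied by dz ∧ dw gives (-2*x + y) dx ∧ dz ∧ dw
  d(x*(-x + y)) includes (∂/∂y)(x*(-x + y)) dy = (x) dy, which multiplied by dz ∧ dw gives (x) dy ∧ dz ∧ dw
Collecting like 3-forms: d(omega) = (-2*x + y + 2) dx ∧ dz ∧ dw + (2*w) dx ∧ dy ∧ dw + (x) dy ∧ dz ∧ dw.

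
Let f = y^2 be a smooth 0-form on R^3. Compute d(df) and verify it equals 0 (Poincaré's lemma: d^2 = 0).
d(df) = 0

Step 1: df = sum_i (∂f/∂x_i) dx_i = (0) dx + (2*y) dy + (0) dz.
Step 2: Apply d again. Using the 1-form formula, the coefficient of dx ∧ dy in d(df) is ∂^2 f/∂x ∂y - ∂^2 f/∂y ∂x = (0) - (0) = 0 (equality of mixed partials for smooth f).
Similarly for dx ∧ dz and dy ∧ dz — all coefficients vanish. So d(df) = 0.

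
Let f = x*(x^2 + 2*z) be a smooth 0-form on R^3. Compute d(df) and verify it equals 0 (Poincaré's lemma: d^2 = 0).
d(df) = 0

Step 1: df = sum_i (∂f/∂x_i) dx_i = (3*x^2 + 2*z) dx + (0) dy + (2*x) dz.
Step 2: Apply d again. Using the 1-form formula, the coefficient of dx ∧ dy in d(df) is ∂^2 f/∂x ∂y - ∂^2 f/∂y ∂x = (0) - (0) = 0 (equality of mixed partials for smooth f).
Similarly for dx ∧ dz and dy ∧ dz — all coefficients vanish. So d(df) = 0.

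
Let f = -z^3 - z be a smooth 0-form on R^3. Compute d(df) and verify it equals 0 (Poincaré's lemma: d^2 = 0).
d(df) = 0

Step 1: df = sum_i (∂f/∂x_i) dx_i = (0) dx + (0) dy + (-3*z^2 - 1) dz.
Step 2: Apply d again. Using the 1-form formula, the coefficient of dx ∧ dy in d(df) is ∂^2 f/∂x ∂y - ∂^2 f/∂y ∂x = (0) - (0) = 0 (equality of mixed partials for smooth f).
Similarly for dx ∧ dz and dy ∧ dz — all coefficients vanish. So d(df) = 0.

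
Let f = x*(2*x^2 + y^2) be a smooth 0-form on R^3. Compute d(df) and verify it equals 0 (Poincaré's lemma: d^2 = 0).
d(df) = 0

Step 1: df = sum_i (∂f/∂x_i) dx_i = (6*x^2 + y^2) dx + (2*x*y) dy + (0) dz.
Step 2: Apply d again. Using the 1-form formula, the coefficient of dx ∧ dy in d(df) is ∂^2 f/∂x ∂y - ∂^2 f/∂y ∂x = (2*y) - (2*y) = 0 (equality of mixed partials for smooth f).
Similarly for dx ∧ dz and dy ∧ dz — all coefficients vanish. So d(df) = 0.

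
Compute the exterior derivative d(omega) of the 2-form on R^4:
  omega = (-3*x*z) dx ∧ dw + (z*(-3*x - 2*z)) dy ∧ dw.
d(omega) = (3*x) dx ∧ dz ∧ dw + (-3*z) dx ∧ dy ∧ dw + (3*x + 4*z) dy ∧ dz ∧ dw

For a 2-form omega = sum_{i<j} g_{ij} dx_i ∧ dx_j, the exterior derivative is
  d(omega) = sum_{i<j} d(g_{ij}) ∧ dx_i ∧ dx_j = sum_{i<j, k} (∂g_{ij}/∂x_k) dx_k ∧ dx_i ∧ dx_j.
Expand each term, using dx_k ∧ dx_i ∧ dx_j = sgn(permutation) dx_{(a)} ∧ dx_{(b)} ∧ dx_{(c)} with (a < b < c) sorted:
  d(-3*x*z) includes (∂/∂z)(-3*x*z) dz = (-3*x) dz, which multiplied by dx ∧ dw gives (3*x) dx ∧ dz ∧ dw
  d(z*(-3*x - 2*z)) includes (∂/∂x)(z*(-3*x - 2*z)) dx = (-3*z) dx, which multiplied by dy ∧ dw gives (-3*z) dx ∧ dy ∧ dw
  d(z*(-3*x - 2*z)) includes (∂/∂z)(z*(-3*x - 2*z)) dz = (-3*x - 4*z) dz, which multiplied by dy ∧ dw gives (3*x + 4*z) dy ∧ dz ∧ dw
Collecting like 3-forms: d(omega) = (3*x) dx ∧ dz ∧ dw + (-3*z) dx ∧ dy ∧ dw + (3*x + 4*z) dy ∧ dz ∧ dw.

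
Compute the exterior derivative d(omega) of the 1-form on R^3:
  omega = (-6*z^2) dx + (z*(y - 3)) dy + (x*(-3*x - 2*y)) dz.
d(omega) = (-6*x - 2*y + 12*z) dx ∧ dz + (-2*x - y + 3) dy ∧ dz

For a 1-form omega = sum_i f_i dx_i, the exterior derivative is
  d(omega) = sum_{i < j} (∂f_j/∂x_i - ∂f_i/∂x_j) dx_i ∧ dx_j.
  coefficient of dx ∧ dz: ∂f_3/∂x - ∂f_1/∂z = ∂(x*(-3*x - 2*y))/∂x - ∂(-6*z^2)/∂z = -6*x - 2*y + 12*z
  coefficient of dy ∧ dz: ∂f_3/∂y - ∂f_2/∂z = ∂(x*(-3*x - 2*y))/∂y - ∂(z*(y - 3))/∂z = -2*x - y + 3
Assembling: d(omega) = (-6*x - 2*y + 12*z) dx ∧ dz + (-2*x - y + 3) dy ∧ dz.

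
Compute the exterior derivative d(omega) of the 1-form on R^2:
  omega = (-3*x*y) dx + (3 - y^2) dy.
d(omega) = (3*x) dx ∧ dy

For a 1-form omega = sum_i f_i dx_i, the exterior derivative is
  d(omega) = sum_{i < j} (∂f_j/∂x_i - ∂f_i/∂x_j) dx_i ∧ dx_j.
  coefficient of dx ∧ dy: ∂f_2/∂x - ∂f_1/∂y = ∂(3 - y^2)/∂x - ∂(-3*x*y)/∂y = 3*x
Assembling: d(omega) = (3*x) dx ∧ dy.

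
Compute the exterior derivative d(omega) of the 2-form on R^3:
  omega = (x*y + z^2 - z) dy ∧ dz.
d(omega) = (y) dx ∧ dy ∧ dz

For a 2-form omega = sum_{i<j} g_{ij} dx_i ∧ dx_j, the exterior derivative is
  d(omega) = sum_{i<j} d(g_{ij}) ∧ dx_i ∧ dx_j = sum_{i<j, k} (∂g_{ij}/∂x_k) dx_k ∧ dx_i ∧ dx_j.
Expand each term, using dx_k ∧ dx_i ∧ dx_j = sgn(permutation) dx_{(a)} ∧ dx_{(b)} ∧ dx_{(c)} with (a < b < c) sorted:
  d(x*y + z^2 - z) includes (∂/∂x)(x*y + z^2 - z) dx = (y) dx, which multiplied by dy ∧ dz gives (y) dx ∧ dy ∧ dz
Collecting like 3-forms: d(omega) = (y) dx ∧ dy ∧ dz.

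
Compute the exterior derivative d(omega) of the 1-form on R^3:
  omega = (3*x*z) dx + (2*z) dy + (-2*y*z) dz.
d(omega) = (-3*x) dx ∧ dz + (-2*z - 2) dy ∧ dz

For a 1-form omega = sum_i f_i dx_i, the exterior derivative is
  d(omega) = sum_{i < j} (∂f_j/∂x_i - ∂f_i/∂x_j) dx_i ∧ dx_j.
  coefficient of dx ∧ dz: ∂f_3/∂x - ∂f_1/∂z = ∂(-2*y*z)/∂x - ∂(3*x*z)/∂z = -3*x
  coefficient of dy ∧ dz: ∂f_3/∂y - ∂f_2/∂z = ∂(-2*y*z)/∂y - ∂(2*z)/∂z = -2*z - 2
Assembling: d(omega) = (-3*x) dx ∧ dz + (-2*z - 2) dy ∧ dz.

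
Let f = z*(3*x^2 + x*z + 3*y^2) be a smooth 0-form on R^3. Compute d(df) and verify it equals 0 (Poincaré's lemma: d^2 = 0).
d(df) = 0

Step 1: df = sum_i (∂f/∂x_i) dx_i = (z*(6*x + z)) dx + (6*y*z) dy + (3*x^2 + 2*x*z + 3*y^2) dz.
Step 2: Apply d again. Using the 1-form formula, the coefficient of dx ∧ dy in d(df) is ∂^2 f/∂x ∂y - ∂^2 f/∂y ∂x = (0) - (0) = 0 (equality of mixed partials for smooth f).
Similarly for dx ∧ dz and dy ∧ dz — all coefficients vanish. So d(df) = 0.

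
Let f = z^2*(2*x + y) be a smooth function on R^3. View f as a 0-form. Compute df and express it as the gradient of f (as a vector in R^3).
df = (2*z^2) dx + (z^2) dy + (2*z*(2*x + y)) dz; grad f = (2*z^2, z^2, 2*z*(2*x + y))

For a 0-form f, d f = (∂f/∂x) dx + (∂f/∂y) dy + (∂f/∂z) dz. The components of the vector representation are exactly the entries of grad f in Cartesian coordinates:
  ∂f/∂x = 2*z^2
  ∂f/∂y = z^2
  ∂f/∂z = 2*z*(2*x + y).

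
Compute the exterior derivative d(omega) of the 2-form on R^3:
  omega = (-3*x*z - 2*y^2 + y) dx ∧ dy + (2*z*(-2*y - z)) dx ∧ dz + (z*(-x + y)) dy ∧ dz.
d(omega) = (-3*x + 3*z) dx ∧ dy ∧ dz

For a 2-form omega = sum_{i<j} g_{ij} dx_i ∧ dx_j, the exterior derivative is
  d(omega) = sum_{i<j} d(g_{ij}) ∧ dx_i ∧ dx_j = sum_{i<j, k} (∂g_{ij}/∂x_k) dx_k ∧ dx_i ∧ dx_j.
Expand each term, using dx_k ∧ dx_i ∧ dx_j = sgn(permutation) dx_{(a)} ∧ dx_{(b)} ∧ dx_{(c)} with (a < b < c) sorted:
  d(-3*x*z - 2*y^2 + y) includes (∂/∂z)(-3*x*z - 2*y^2 + y) dz = (-3*x) dz, which multiplied by dx ∧ dy gives (-3*x) dx ∧ dy ∧ dz
  d(2*z*(-2*y - z)) includes (∂/∂y)(2*z*(-2*y - z)) dy = (-4*z) dy, which multiplied by dx ∧ dz gives (4*z) dx ∧ dy ∧ dz
  d(z*(-x + y)) includes (∂/∂x)(z*(-x + y)) dx = (-z) dx, which multiplied by dy ∧ dz gives (-z) dx ∧ dy ∧ dz
Collecting like 3-forms: d(omega) = (-3*x + 3*z) dx ∧ dy ∧ dz.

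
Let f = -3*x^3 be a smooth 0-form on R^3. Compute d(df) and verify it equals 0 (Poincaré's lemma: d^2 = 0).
d(df) = 0

Step 1: df = sum_i (∂f/∂x_i) dx_i = (-9*x^2) dx + (0) dy + (0) dz.
Step 2: Apply d again. Using the 1-form formula, the coefficient of dx ∧ dy in d(df) is ∂^2 f/∂x ∂y - ∂^2 f/∂y ∂x = (0) - (0) = 0 (equality of mixed partials for smooth f).
Similarly for dx ∧ dz and dy ∧ dz — all coefficients vanish. So d(df) = 0.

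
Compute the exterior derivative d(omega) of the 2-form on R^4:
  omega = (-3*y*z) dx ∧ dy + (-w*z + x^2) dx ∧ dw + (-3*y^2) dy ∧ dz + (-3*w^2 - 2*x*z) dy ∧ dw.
d(omega) = (-3*y) dx ∧ dy ∧ dz + (w) dx ∧ dz ∧ dw + (-2*z) dx ∧ dy ∧ dw + (2*x) dy ∧ dz ∧ dw

For a 2-form omega = sum_{i<j} g_{ij} dx_i ∧ dx_j, the exterior derivative is
  d(omega) = sum_{i<j} d(g_{ij}) ∧ dx_i ∧ dx_j = sum_{i<j, k} (∂g_{ij}/∂x_k) dx_k ∧ dx_i ∧ dx_j.
Expand each term, using dx_k ∧ dx_i ∧ dx_j = sgn(permutation) dx_{(a)} ∧ dx_{(b)} ∧ dx_{(c)} with (a < b < c) sorted:
  d(-3*y*z) includes (∂/∂z)(-3*y*z) dz = (-3*y) dz, which multiplied by dx ∧ dy gives (-3*y) dx ∧ dy ∧ dz
  d(-w*z + x^2) includes (∂/∂z)(-w*z + x^2) dz = (-w) dz, which multiplied by dx ∧ dw gives (w) dx ∧ dz ∧ dw
  d(-3*w^2 - 2*x*z) includes (∂/∂x)(-3*w^2 - 2*x*z) dx = (-2*z) dx, which multiplied by dy ∧ dw gives (-2*z) dx ∧ dy ∧ dw
  d(-3*w^2 - 2*x*z) includes (∂/∂z)(-3*w^2 - 2*x*z) dz = (-2*x) dz, which multiplied by dy ∧ dw gives (2*x) dy ∧ dz ∧ dw
Collecting like 3-forms: d(omega) = (-3*y) dx ∧ dy ∧ dz + (w) dx ∧ dz ∧ dw + (-2*z) dx ∧ dy ∧ dw + (2*x) dy ∧ dz ∧ dw.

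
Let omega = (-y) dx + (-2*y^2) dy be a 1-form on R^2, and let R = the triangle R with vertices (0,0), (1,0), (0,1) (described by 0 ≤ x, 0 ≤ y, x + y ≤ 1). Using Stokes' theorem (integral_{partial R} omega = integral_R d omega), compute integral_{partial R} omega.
integral_(partial R) omega = 1/2

Stokes: integral_partial_R omega = integral_R d omega with d omega = (∂Q/∂x - ∂P/∂y) dx ∧ dy.
  ∂Q/∂x = 0
  ∂P/∂y = -1
  integrand = ∂Q/∂x - ∂P/∂y = 1.
Integrating over R: integral_0^1 integral_0^{1-x} (1) dy dx = 1/2.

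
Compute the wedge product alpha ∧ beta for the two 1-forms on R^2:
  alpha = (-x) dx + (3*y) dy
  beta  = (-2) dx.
alpha ∧ beta = (6*y) dx ∧ dy

Distribute the wedge, using dx_i ∧ dx_j = -dx_j ∧ dx_i and dx_i ∧ dx_i = 0. For each pair (i, j) with i < j, the coefficient of dx_i ∧ dx_j in alpha ∧ beta is (alpha_i * beta_j - alpha_j * beta_i). Collecting: alpha ∧ beta = (6*y) dx ∧ dy.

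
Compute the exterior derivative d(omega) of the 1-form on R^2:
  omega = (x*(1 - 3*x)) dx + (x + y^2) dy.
d(omega) = (1) dx ∧ dy

For a 1-form omega = sum_i f_i dx_i, the exterior derivative is
  d(omega) = sum_{i < j} (∂f_j/∂x_i - ∂f_i/∂x_j) dx_i ∧ dx_j.
  coefficient of dx ∧ dy: ∂f_2/∂x - ∂f_1/∂y = ∂(x + y^2)/∂x - ∂(x*(1 - 3*x))/∂y = 1
Assembling: d(omega) = (1) dx ∧ dy.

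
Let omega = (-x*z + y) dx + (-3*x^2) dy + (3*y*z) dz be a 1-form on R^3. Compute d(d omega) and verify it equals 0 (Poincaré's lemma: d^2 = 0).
d(d omega) = 0

Step 1: d omega = sum_{i<j} (∂f_j/∂x_i - ∂f_i/∂x_j) dx_i ∧ dx_j:
  coeff of dx ∧ dy: -6*x - 1
  coeff of dx ∧ dz: x
  coeff of dy ∧ dz: 3*z
Step 2: Apply d again to each 2-form coefficient. The only possible 3-form in R^3 is dx ∧ dy ∧ dz, with coefficient
  ∂(coeff of dy∧dz)/∂x - ∂(coeff of dx∧dz)/∂y + ∂(coeff of dx∧dy)/∂z
  = ∂/∂x (3*z) - ∂/∂y (x) + ∂/∂z (-6*x - 1).
Each of these terms simplifies to sums of mixed partials that cancel in pairs. The result is 0 (by equality of mixed partials for smooth functions — Schwarz / Clairaut).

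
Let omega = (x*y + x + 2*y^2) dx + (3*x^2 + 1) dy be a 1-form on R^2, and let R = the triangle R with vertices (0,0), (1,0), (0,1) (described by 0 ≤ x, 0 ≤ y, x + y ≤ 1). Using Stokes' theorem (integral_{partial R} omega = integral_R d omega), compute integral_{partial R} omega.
integral_(partial R) omega = 1/6

Stokes: integral_partial_R omega = integral_R d omega with d omega = (∂Q/∂x - ∂P/∂y) dx ∧ dy.
  ∂Q/∂x = 6*x
  ∂P/∂y = x + 4*y
  integrand = ∂Q/∂x - ∂P/∂y = 5*x - 4*y.
Integrating over R: integral_0^1 integral_0^{1-x} (5*x - 4*y) dy dx = 1/6.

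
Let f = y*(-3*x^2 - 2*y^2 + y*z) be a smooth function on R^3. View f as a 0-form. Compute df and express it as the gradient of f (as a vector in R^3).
df = (-6*x*y) dx + (-3*x^2 - 6*y^2 + 2*y*z) dy + (y^2) dz; grad f = (-6*x*y, -3*x^2 - 6*y^2 + 2*y*z, y^2)

For a 0-form f, d f = (∂f/∂x) dx + (∂f/∂y) dy + (∂f/∂z) dz. The components of the vector representation are exactly the entries of grad f in Cartesian coordinates:
  ∂f/∂x = -6*x*y
  ∂f/∂y = -3*x^2 - 6*y^2 + 2*y*z
  ∂f/∂z = y^2.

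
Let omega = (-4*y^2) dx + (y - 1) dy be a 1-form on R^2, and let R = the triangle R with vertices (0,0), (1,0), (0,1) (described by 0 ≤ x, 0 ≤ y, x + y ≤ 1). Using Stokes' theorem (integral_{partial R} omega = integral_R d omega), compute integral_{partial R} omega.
integral_(partial R) omega = 4/3

Stokes: integral_partial_R omega = integral_R d omega with d omega = (∂Q/∂x - ∂P/∂y) dx ∧ dy.
  ∂Q/∂x = 0
  ∂P/∂y = -8*y
  integrand = ∂Q/∂x - ∂P/∂y = 8*y.
Integrating over R: integral_0^1 integral_0^{1-x} (8*y) dy dx = 4/3.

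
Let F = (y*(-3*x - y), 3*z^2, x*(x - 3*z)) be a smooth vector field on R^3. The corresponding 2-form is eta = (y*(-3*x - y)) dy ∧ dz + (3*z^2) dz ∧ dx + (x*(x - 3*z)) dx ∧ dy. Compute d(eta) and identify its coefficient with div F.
d(eta) = (-3*x - 3*y) dx ∧ dy ∧ dz; div F = -3*x - 3*y

For a 2-form in R^3 of the form above, applying d gives a 3-form with coefficient ∂P/∂x + ∂Q/∂y + ∂R/∂z:
  ∂P/∂x = -3*y
  ∂Q/∂y = 0
  ∂R/∂z = -3*x
Sum = -3*x - 3*y, which is exactly div F.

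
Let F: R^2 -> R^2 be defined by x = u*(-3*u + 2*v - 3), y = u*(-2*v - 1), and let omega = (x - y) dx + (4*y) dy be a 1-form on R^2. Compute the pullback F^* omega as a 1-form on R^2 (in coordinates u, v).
F^* omega = (u*(18*u^2 - 30*u*v + 21*u + 24*v^2 + 10)) du + (u^2*(-6*u + 24*v + 4)) dv

Using F^*(f dg) = (f ∘ F) d(g ∘ F), substitute each coordinate x_i by F_i(u, v) in f_i, and replace dx_i by d F_i = (∂F_i/∂u) du + (∂F_i/∂v) dv.
  For the x component: f_1(F) = u*(-3*u + 4*v - 2); d F_1 = (-6*u + 2*v - 3) du + (2*u) dv
  For the y component: f_2(F) = 4*u*(-2*v - 1); d F_2 = (-2*v - 1) du + (-2*u) dv
Combining and collecting du, dv coefficients:
  coeff of du: u*(18*u^2 - 30*u*v + 21*u + 24*v^2 + 10)
  coeff of dv: u^2*(-6*u + 24*v + 4)
F^* omega = (u*(18*u^2 - 30*u*v + 21*u + 24*v^2 + 10)) du + (u^2*(-6*u + 24*v + 4)) dv.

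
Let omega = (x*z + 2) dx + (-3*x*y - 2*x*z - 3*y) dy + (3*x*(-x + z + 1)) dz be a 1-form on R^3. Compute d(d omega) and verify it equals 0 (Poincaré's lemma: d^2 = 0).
d(d omega) = 0

Step 1: d omega = sum_{i<j} (∂f_j/∂x_i - ∂f_i/∂x_j) dx_i ∧ dx_j:
  coeff of dx ∧ dy: -3*y - 2*z
  coeff of dx ∧ dz: -7*x + 3*z + 3
  coeff of dy ∧ dz: 2*x
Step 2: Apply d again to each 2-form coefficient. The only possible 3-form in R^3 is dx ∧ dy ∧ dz, with coefficient
  ∂(coeff of dy∧dz)/∂x - ∂(coeff of dx∧dz)/∂y + ∂(coeff of dx∧dy)/∂z
  = ∂/∂x (2*x) - ∂/∂y (-7*x + 3*z + 3) + ∂/∂z (-3*y - 2*z).
Each of these terms simplifies to sums of mixed partials that cancel in pairs. The result is 0 (by equality of mixed partials for smooth functions — Schwarz / Clairaut).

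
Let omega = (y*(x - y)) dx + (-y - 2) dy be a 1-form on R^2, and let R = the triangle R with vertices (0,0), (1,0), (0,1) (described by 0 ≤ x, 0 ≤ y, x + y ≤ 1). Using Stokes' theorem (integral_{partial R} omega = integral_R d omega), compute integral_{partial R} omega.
integral_(partial R) omega = 1/6

Stokes: integral_partial_R omega = integral_R d omega with d omega = (∂Q/∂x - ∂P/∂y) dx ∧ dy.
  ∂Q/∂x = 0
  ∂P/∂y = x - 2*y
  integrand = ∂Q/∂x - ∂P/∂y = -x + 2*y.
Integrating over R: integral_0^1 integral_0^{1-x} (-x + 2*y) dy dx = 1/6.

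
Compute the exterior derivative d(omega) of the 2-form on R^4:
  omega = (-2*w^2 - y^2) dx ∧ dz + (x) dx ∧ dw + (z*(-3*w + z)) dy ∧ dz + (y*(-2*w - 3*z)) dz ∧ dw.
d(omega) = (2*y) dx ∧ dy ∧ dz + (-4*w) dx ∧ dz ∧ dw + (-2*w - 6*z) dy ∧ dz ∧ dw

For a 2-form omega = sum_{i<j} g_{ij} dx_i ∧ dx_j, the exterior derivative is
  d(omega) = sum_{i<j} d(g_{ij}) ∧ dx_i ∧ dx_j = sum_{i<j, k} (∂g_{ij}/∂x_k) dx_k ∧ dx_i ∧ dx_j.
Expand each term, using dx_k ∧ dx_i ∧ dx_j = sgn(permutation) dx_{(a)} ∧ dx_{(b)} ∧ dx_{(c)} with (a < b < c) sorted:
  d(-2*w^2 - y^2) includes (∂/∂y)(-2*w^2 - y^2) dy = (-2*y) dy, which multiplied by dx ∧ dz gives (2*y) dx ∧ dy ∧ dz
  d(-2*w^2 - y^2) includes (∂/∂w)(-2*w^2 - y^2) dw = (-4*w) dw, which multiplied by dx ∧ dz gives (-4*w) dx ∧ dz ∧ dw
  d(z*(-3*w + z)) includes (∂/∂w)(z*(-3*w + z)) dw = (-3*z) dw, which multiplied by dy ∧ dz gives (-3*z) dy ∧ dz ∧ dw
  d(y*(-2*w - 3*z)) includes (∂/∂y)(y*(-2*w - 3*z)) dy = (-2*w - 3*z) dy, which multiplied by dz ∧ dw gives (-2*w - 3*z) dy ∧ dz ∧ dw
Collecting like 3-forms: d(omega) = (2*y) dx ∧ dy ∧ dz + (-4*w) dx ∧ dz ∧ dw + (-2*w - 6*z) dy ∧ dz ∧ dw.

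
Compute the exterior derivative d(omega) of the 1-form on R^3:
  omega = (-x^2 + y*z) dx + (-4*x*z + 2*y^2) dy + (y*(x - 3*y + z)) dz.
d(omega) = (-5*z) dx ∧ dy + (5*x - 6*y + z) dy ∧ dz

For a 1-form omega = sum_i f_i dx_i, the exterior derivative is
  d(omega) = sum_{i < j} (∂f_j/∂x_i - ∂f_i/∂x_j) dx_i ∧ dx_j.
  coefficient of dx ∧ dy: ∂f_2/∂x - ∂f_1/∂y = ∂(-4*x*z + 2*y^2)/∂x - ∂(-x^2 + y*z)/∂y = -5*z
  coefficient of dy ∧ dz: ∂f_3/∂y - ∂f_2/∂z = ∂(y*(x - 3*y + z))/∂y - ∂(-4*x*z + 2*y^2)/∂z = 5*x - 6*y + z
Assembling: d(omega) = (-5*z) dx ∧ dy + (5*x - 6*y + z) dy ∧ dz.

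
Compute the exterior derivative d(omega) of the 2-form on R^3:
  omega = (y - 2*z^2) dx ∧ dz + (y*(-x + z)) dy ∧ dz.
d(omega) = (-y - 1) dx ∧ dy ∧ dz

For a 2-form omega = sum_{i<j} g_{ij} dx_i ∧ dx_j, the exterior derivative is
  d(omega) = sum_{i<j} d(g_{ij}) ∧ dx_i ∧ dx_j = sum_{i<j, k} (∂g_{ij}/∂x_k) dx_k ∧ dx_i ∧ dx_j.
Expand each term, using dx_k ∧ dx_i ∧ dx_j = sgn(permutation) dx_{(a)} ∧ dx_{(b)} ∧ dx_{(c)} with (a < b < c) sorted:
  d(y - 2*z^2) includes (∂/∂y)(y - 2*z^2) dy = (1) dy, which multiplied by dx ∧ dz gives (-1) dx ∧ dy ∧ dz
  d(y*(-x + z)) includes (∂/∂x)(y*(-x + z)) dx = (-y) dx, which multiplied by dy ∧ dz gives (-y) dx ∧ dy ∧ dz
Collecting like 3-forms: d(omega) = (-y - 1) dx ∧ dy ∧ dz.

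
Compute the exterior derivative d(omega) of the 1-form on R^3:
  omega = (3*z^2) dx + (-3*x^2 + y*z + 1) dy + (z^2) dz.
d(omega) = (-6*x) dx ∧ dy + (-6*z) dx ∧ dz + (-y) dy ∧ dz

For a 1-form omega = sum_i f_i dx_i, the exterior derivative is
  d(omega) = sum_{i < j} (∂f_j/∂x_i - ∂f_i/∂x_j) dx_i ∧ dx_j.
  coefficient of dx ∧ dy: ∂f_2/∂x - ∂f_1/∂y = ∂(-3*x^2 + y*z + 1)/∂x - ∂(3*z^2)/∂y = -6*x
  coefficient of dx ∧ dz: ∂f_3/∂x - ∂f_1/∂z = ∂(z^2)/∂x - ∂(3*z^2)/∂z = -6*z
  coefficient of dy ∧ dz: ∂f_3/∂y - ∂f_2/∂z = ∂(z^2)/∂y - ∂(-3*x^2 + y*z + 1)/∂z = -y
Assembling: d(omega) = (-6*x) dx ∧ dy + (-6*z) dx ∧ dz + (-y) dy ∧ dz.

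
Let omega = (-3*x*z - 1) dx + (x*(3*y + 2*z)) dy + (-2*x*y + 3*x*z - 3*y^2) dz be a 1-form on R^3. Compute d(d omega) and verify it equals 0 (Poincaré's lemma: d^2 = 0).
d(d omega) = 0

Step 1: d omega = sum_{i<j} (∂f_j/∂x_i - ∂f_i/∂x_j) dx_i ∧ dx_j:
  coeff of dx ∧ dy: 3*y + 2*z
  coeff of dx ∧ dz: 3*x - 2*y + 3*z
  coeff of dy ∧ dz: -4*x - 6*y
Step 2: Apply d again to each 2-form coefficient. The only possible 3-form in R^3 is dx ∧ dy ∧ dz, with coefficient
  ∂(coeff of dy∧dz)/∂x - ∂(coeff of dx∧dz)/∂y + ∂(coeff of dx∧dy)/∂z
  = ∂/∂x (-4*x - 6*y) - ∂/∂y (3*x - 2*y + 3*z) + ∂/∂z (3*y + 2*z).
Each of these terms simplifies to sums of mixed partials that cancel in pairs. The result is 0 (by equality of mixed partials for smooth functions — Schwarz / Clairaut).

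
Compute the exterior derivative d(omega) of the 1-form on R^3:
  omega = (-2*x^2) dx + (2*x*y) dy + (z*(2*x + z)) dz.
d(omega) = (2*y) dx ∧ dy + (2*z) dx ∧ dz

For a 1-form omega = sum_i f_i dx_i, the exterior derivative is
  d(omega) = sum_{i < j} (∂f_j/∂x_i - ∂f_i/∂x_j) dx_i ∧ dx_j.
  coefficient of dx ∧ dy: ∂f_2/∂x - ∂f_1/∂y = ∂(2*x*y)/∂x - ∂(-2*x^2)/∂y = 2*y
  coefficient of dx ∧ dz: ∂f_3/∂x - ∂f_1/∂z = ∂(z*(2*x + z))/∂x - ∂(-2*x^2)/∂z = 2*z
Assembling: d(omega) = (2*y) dx ∧ dy + (2*z) dx ∧ dz.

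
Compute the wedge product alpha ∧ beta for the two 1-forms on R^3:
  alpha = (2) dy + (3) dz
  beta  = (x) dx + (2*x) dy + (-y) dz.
alpha ∧ beta = (-2*x) dx ∧ dy + (-6*x - 2*y) dy ∧ dz + (-3*x) dx ∧ dz

Distribute the wedge, using dx_i ∧ dx_j = -dx_j ∧ dx_i and dx_i ∧ dx_i = 0. For each pair (i, j) with i < j, the coefficient of dx_i ∧ dx_j in alpha ∧ beta is (alpha_i * beta_j - alpha_j * beta_i). Collecting: alpha ∧ beta = (-2*x) dx ∧ dy + (-6*x - 2*y) dy ∧ dz + (-3*x) dx ∧ dz.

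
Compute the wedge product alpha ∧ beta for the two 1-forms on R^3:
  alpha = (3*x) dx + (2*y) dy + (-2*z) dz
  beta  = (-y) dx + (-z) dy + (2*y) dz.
alpha ∧ beta = (-3*x*z + 2*y^2) dx ∧ dy + (2*y*(3*x - z)) dx ∧ dz + (4*y^2 - 2*z^2) dy ∧ dz

Distribute the wedge, using dx_i ∧ dx_j = -dx_j ∧ dx_i and dx_i ∧ dx_i = 0. For each pair (i, j) with i < j, the coefficient of dx_i ∧ dx_j in alpha ∧ beta is (alpha_i * beta_j - alpha_j * beta_i). Collecting: alpha ∧ beta = (-3*x*z + 2*y^2) dx ∧ dy + (2*y*(3*x - z)) dx ∧ dz + (4*y^2 - 2*z^2) dy ∧ dz.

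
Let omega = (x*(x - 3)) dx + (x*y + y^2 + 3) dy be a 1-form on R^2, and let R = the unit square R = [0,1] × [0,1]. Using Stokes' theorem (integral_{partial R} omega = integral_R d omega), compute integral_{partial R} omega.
integral_(partial R) omega = 1/2

Stokes: integral_partial_R omega = integral_R d omega with d omega = (∂Q/∂x - ∂P/∂y) dx ∧ dy.
  ∂Q/∂x = y
  ∂P/∂y = 0
  integrand = ∂Q/∂x - ∂P/∂y = y.
Integrating over R: integral_0^1 integral_0^1 (y) dx dy = 1/2.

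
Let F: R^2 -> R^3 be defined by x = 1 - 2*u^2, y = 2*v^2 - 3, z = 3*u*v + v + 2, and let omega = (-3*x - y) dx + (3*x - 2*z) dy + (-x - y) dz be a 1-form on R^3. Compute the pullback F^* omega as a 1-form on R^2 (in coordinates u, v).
F^* omega = (-24*u^3 + 6*u^2*v + 8*u*v^2 - 6*v^3 + 6*v) du + (6*u^3 - 24*u^2*v + 2*u^2 - 30*u*v^2 + 6*u - 10*v^2 - 4*v + 2) dv

Using F^*(f dg) = (f ∘ F) d(g ∘ F), substitute each coordinate x_i by F_i(u, v) in f_i, and replace dx_i by d F_i = (∂F_i/∂u) du + (∂F_i/∂v) dv.
  For the x component: f_1(F) = 6*u^2 - 2*v^2; d F_1 = (-4*u) du + (0) dv
  For the y component: f_2(F) = -6*u^2 - 6*u*v - 2*v - 1; d F_2 = (0) du + (4*v) dv
  For the z component: f_3(F) = 2*u^2 - 2*v^2 + 2; d F_3 = (3*v) du + (3*u + 1) dv
Combining and collecting du, dv coefficients:
  coeff of du: -24*u^3 + 6*u^2*v + 8*u*v^2 - 6*v^3 + 6*v
  coeff of dv: 6*u^3 - 24*u^2*v + 2*u^2 - 30*u*v^2 + 6*u - 10*v^2 - 4*v + 2
F^* omega = (-24*u^3 + 6*u^2*v + 8*u*v^2 - 6*v^3 + 6*v) du + (6*u^3 - 24*u^2*v + 2*u^2 - 30*u*v^2 + 6*u - 10*v^2 - 4*v + 2) dv.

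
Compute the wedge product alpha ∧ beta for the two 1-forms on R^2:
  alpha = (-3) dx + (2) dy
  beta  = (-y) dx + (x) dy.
alpha ∧ beta = (-3*x + 2*y) dx ∧ dy

Distribute the wedge, using dx_i ∧ dx_j = -dx_j ∧ dx_i and dx_i ∧ dx_i = 0. For each pair (i, j) with i < j, the coefficient of dx_i ∧ dx_j in alpha ∧ beta is (alpha_i * beta_j - alpha_j * beta_i). Collecting: alpha ∧ beta = (-3*x + 2*y) dx ∧ dy.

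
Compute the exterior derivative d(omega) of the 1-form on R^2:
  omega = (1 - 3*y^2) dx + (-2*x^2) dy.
d(omega) = (-4*x + 6*y) dx ∧ dy

For a 1-form omega = sum_i f_i dx_i, the exterior derivative is
  d(omega) = sum_{i < j} (∂f_j/∂x_i - ∂f_i/∂x_j) dx_i ∧ dx_j.
  coefficient of dx ∧ dy: ∂f_2/∂x - ∂f_1/∂y = ∂(-2*x^2)/∂x - ∂(1 - 3*y^2)/∂y = -4*x + 6*y
Assembling: d(omega) = (-4*x + 6*y) dx ∧ dy.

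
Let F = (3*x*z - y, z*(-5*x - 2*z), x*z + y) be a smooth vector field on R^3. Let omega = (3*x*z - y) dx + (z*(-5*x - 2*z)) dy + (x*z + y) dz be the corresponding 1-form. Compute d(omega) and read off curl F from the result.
d(omega) = (5*x + 4*z + 1) dy ∧ dz + (3*x - z) dz ∧ dx + (1 - 5*z) dx ∧ dy; curl F = (5*x + 4*z + 1, 3*x - z, 1 - 5*z)

d omega = sum_{i<j} (∂f_j/∂x_i - ∂f_i/∂x_j) dx_i ∧ dx_j. Under the identification (dy ∧ dz, dz ∧ dx, dx ∧ dy) ↔ (e_x, e_y, e_z), the coefficients are exactly the components of curl F. Compute:
  ∂R/∂y - ∂Q/∂z = (1) - (-5*x - 4*z) = 5*x + 4*z + 1
  ∂P/∂z - ∂R/∂x = (3*x) - (z) = 3*x - z
  ∂Q/∂x - ∂P/∂y = (-5*z) - (-1) = 1 - 5*z.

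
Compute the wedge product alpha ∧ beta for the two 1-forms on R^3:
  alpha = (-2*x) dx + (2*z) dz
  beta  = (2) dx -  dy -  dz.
alpha ∧ beta = (2*x) dx ∧ dy + (2*x - 4*z) dx ∧ dz + (2*z) dy ∧ dz

Distribute the wedge, using dx_i ∧ dx_j = -dx_j ∧ dx_i and dx_i ∧ dx_i = 0. For each pair (i, j) with i < j, the coefficient of dx_i ∧ dx_j in alpha ∧ beta is (alpha_i * beta_j - alpha_j * beta_i). Collecting: alpha ∧ beta = (2*x) dx ∧ dy + (2*x - 4*z) dx ∧ dz + (2*z) dy ∧ dz.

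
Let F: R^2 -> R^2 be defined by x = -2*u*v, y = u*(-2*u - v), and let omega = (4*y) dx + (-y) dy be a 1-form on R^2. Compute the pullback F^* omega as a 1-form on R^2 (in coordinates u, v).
F^* omega = (u*(-8*u^2 + 10*u*v + 7*v^2)) du + (7*u^2*(2*u + v)) dv

Using F^*(f dg) = (f ∘ F) d(g ∘ F), substitute each coordinate x_i by F_i(u, v) in f_i, and replace dx_i by d F_i = (∂F_i/∂u) du + (∂F_i/∂v) dv.
  For the x component: f_1(F) = 4*u*(-2*u - v); d F_1 = (-2*v) du + (-2*u) dv
  For the y component: f_2(F) = u*(2*u + v); d F_2 = (-4*u - v) du + (-u) dv
Combining and collecting du, dv coefficients:
  coeff of du: u*(-8*u^2 + 10*u*v + 7*v^2)
  coeff of dv: 7*u^2*(2*u + v)
F^* omega = (u*(-8*u^2 + 10*u*v + 7*v^2)) du + (7*u^2*(2*u + v)) dv.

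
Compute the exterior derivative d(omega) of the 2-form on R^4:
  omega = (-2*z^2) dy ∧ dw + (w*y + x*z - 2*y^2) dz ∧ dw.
d(omega) = (w - 4*y + 4*z) dy ∧ dz ∧ dw + (z) dx ∧ dz ∧ dw

For a 2-form omega = sum_{i<j} g_{ij} dx_i ∧ dx_j, the exterior derivative is
  d(omega) = sum_{i<j} d(g_{ij}) ∧ dx_i ∧ dx_j = sum_{i<j, k} (∂g_{ij}/∂x_k) dx_k ∧ dx_i ∧ dx_j.
Expand each term, using dx_k ∧ dx_i ∧ dx_j = sgn(permutation) dx_{(a)} ∧ dx_{(b)} ∧ dx_{(c)} with (a < b < c) sorted:
  d(-2*z^2) includes (∂/∂z)(-2*z^2) dz = (-4*z) dz, which multiplied by dy ∧ dw gives (4*z) dy ∧ dz ∧ dw
  d(w*y + x*z - 2*y^2) includes (∂/∂x)(w*y + x*z - 2*y^2) dx = (z) dx, which multiplied by dz ∧ dw gives (z) dx ∧ dz ∧ dw
  d(w*y + x*z - 2*y^2) includes (∂/∂y)(w*y + x*z - 2*y^2) dy = (w - 4*y) dy, which multiplied by dz ∧ dw gives (w - 4*y) dy ∧ dz ∧ dw
Collecting like 3-forms: d(omega) = (w - 4*y + 4*z) dy ∧ dz ∧ dw + (z) dx ∧ dz ∧ dw.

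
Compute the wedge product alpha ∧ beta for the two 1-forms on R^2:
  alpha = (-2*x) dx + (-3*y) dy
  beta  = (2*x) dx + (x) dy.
alpha ∧ beta = (2*x*(-x + 3*y)) dx ∧ dy

Distribute the wedge, using dx_i ∧ dx_j = -dx_j ∧ dx_i and dx_i ∧ dx_i = 0. For each pair (i, j) with i < j, the coefficient of dx_i ∧ dx_j in alpha ∧ beta is (alpha_i * beta_j - alpha_j * beta_i). Collecting: alpha ∧ beta = (2*x*(-x + 3*y)) dx ∧ dy.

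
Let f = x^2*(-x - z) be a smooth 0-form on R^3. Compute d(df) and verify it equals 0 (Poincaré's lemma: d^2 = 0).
d(df) = 0

Step 1: df = sum_i (∂f/∂x_i) dx_i = (x*(-3*x - 2*z)) dx + (0) dy + (-x^2) dz.
Step 2: Apply d again. Using the 1-form formula, the coefficient of dx ∧ dy in d(df) is ∂^2 f/∂x ∂y - ∂^2 f/∂y ∂x = (0) - (0) = 0 (equality of mixed partials for smooth f).
Similarly for dx ∧ dz and dy ∧ dz — all coefficients vanish. So d(df) = 0.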